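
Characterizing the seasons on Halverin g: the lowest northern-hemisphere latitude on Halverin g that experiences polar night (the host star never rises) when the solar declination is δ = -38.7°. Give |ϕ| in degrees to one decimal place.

|ϕ| = 51.3°

Polar night requires cos h₀ = −tan ϕ tan δ ≥ 1, i.e. tan ϕ tan δ ≤ −1.
The boundary is |tan ϕ| · |tan δ| = 1, so |ϕ| = 90° − |δ| = 90° − 38.7° = 51.3° in the northern hemisphere.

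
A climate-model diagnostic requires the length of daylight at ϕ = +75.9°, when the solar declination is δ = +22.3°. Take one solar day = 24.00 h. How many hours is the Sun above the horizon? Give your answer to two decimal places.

Sunrise equation: cos h₀ = −tan ϕ · tan δ = -1.6328 ≤ −1, so the Sun never sets (polar day) and h₀ = π.
Daylight = 2h₀/(2π) × 24.00 h = (3.1416/π) × 24.00 = 24.00 h.

24.00 h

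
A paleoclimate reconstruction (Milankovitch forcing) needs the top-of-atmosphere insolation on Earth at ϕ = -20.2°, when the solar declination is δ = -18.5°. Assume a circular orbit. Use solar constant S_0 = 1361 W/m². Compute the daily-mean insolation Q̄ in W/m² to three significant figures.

cos h₀ = −tan(-20.2°) tan(-18.500°) = -0.1231, h₀ = 1.6942 rad.
Bracket: h₀ sin ϕ sin δ + cos ϕ cos δ sin h₀ = 1.6942×-0.34530×-0.31730 + 0.93849×0.94832×0.99239 = 0.185623 + 0.883216 = 1.068839.
Q̄ = (S_0/π) × [bracket] = (1361/π) × 1.068839 = 463.0 W/m².

Q̄ ≈ 463 W/m²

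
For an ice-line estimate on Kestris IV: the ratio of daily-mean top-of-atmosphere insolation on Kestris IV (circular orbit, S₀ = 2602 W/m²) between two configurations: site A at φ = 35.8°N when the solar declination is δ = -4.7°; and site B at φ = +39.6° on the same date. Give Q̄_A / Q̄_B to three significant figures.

— Configuration A (φ=+35.8°):
cos H₀ = −tan(+35.8°) tan(-4.700°) = 0.0593, H₀ = 1.5115 rad.
Bracket: H₀ sin φ sin δ + cos φ cos δ sin H₀ = 1.5115×0.58496×-0.08194 + 0.81106×0.99664×0.99824 = -0.072449 + 0.806912 = 0.734463.
Q̄ = (S₀/π) × [bracket] = (2602/π) × 0.734463 = 608.31 W/m².
— Configuration B (φ=+39.6°):
cos H₀ = −tan(+39.6°) tan(-4.700°) = 0.0680, H₀ = 1.5027 rad.
Bracket: H₀ sin φ sin δ + cos φ cos δ sin H₀ = 1.5027×0.63742×-0.08194 + 0.77051×0.99664×0.99768 = -0.078486 + 0.766140 = 0.687654.
Q̄ = (S₀/π) × [bracket] = (2602/π) × 0.687654 = 569.54 W/m².
Ratio Q̄_A / Q̄_B = 608.31 / 569.54 = 1.068.

Q̄_A / Q̄_B ≈ 1.07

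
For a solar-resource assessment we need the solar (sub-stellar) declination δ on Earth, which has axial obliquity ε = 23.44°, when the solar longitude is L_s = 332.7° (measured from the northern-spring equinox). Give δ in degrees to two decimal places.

δ = -10.51°

sin δ = sin ε · sin L_s = sin 23.44° × sin 332.7° = -0.182446.
δ = arcsin(-0.182446) = -10.51°.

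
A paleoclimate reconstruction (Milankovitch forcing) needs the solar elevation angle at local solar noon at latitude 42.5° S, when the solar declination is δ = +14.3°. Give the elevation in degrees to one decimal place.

33.2°

At local noon the hour angle is zero, so the zenith angle equals |φ − δ| = |-42.5° − (+14.300°)| = 56.800°.
Elevation = 90° − 56.800° = 33.2°.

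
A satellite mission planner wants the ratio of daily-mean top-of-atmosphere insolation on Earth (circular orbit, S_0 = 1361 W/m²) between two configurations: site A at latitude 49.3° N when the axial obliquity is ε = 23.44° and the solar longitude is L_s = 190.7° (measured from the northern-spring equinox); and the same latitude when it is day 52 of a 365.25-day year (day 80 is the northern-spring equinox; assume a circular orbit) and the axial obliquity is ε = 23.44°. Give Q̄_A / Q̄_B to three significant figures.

— Configuration A (ϕ=+49.3°):
Solar declination: sin δ = sin ε · sin L_s = sin 23.44° × sin 190.7° = -0.07386, so δ = -4.235°.
cos h₀ = −tan(+49.3°) tan(-4.235°) = 0.0861, h₀ = 1.4846 rad.
Bracket: h₀ sin ϕ sin δ + cos ϕ cos δ sin h₀ = 1.4846×0.75813×-0.07386 + 0.65210×0.99727×0.99629 = -0.083131 + 0.647907 = 0.564776.
Q̄ = (S_0/π) × [bracket] = (1361/π) × 0.564776 = 244.67 W/m².
— Configuration B (ϕ=+49.3°):
Solar longitude: L_s = 360° × (52 − 80)/365.25 = -27.598°, i.e. -27.598° + 360° = 332.402°.
sin δ = sin 23.44° × sin 332.402° = -0.18428, so δ = -10.619°.
cos h₀ = −tan(+49.3°) tan(-10.619°) = 0.2180, h₀ = 1.3511 rad.
Bracket: h₀ sin ϕ sin δ + cos ϕ cos δ sin h₀ = 1.3511×0.75813×-0.18428 + 0.65210×0.98287×0.97595 = -0.188760 + 0.625515 = 0.436755.
Q̄ = (S_0/π) × [bracket] = (1361/π) × 0.436755 = 189.21 W/m².
Ratio Q̄_A / Q̄_B = 244.67 / 189.21 = 1.293.

Q̄_A / Q̄_B ≈ 1.29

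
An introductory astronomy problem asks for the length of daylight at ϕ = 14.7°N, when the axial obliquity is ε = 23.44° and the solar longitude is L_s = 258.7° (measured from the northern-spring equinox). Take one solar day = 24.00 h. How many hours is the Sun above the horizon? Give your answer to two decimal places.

11.15 h

Solar declination: sin δ = sin ε · sin L_s = sin 23.44° × sin 258.7° = -0.39008, so δ = -22.959°.
cos h₀ = −tan ϕ · tan δ = −tan(+14.7°) × tan(-22.959°) = 0.1111, so h₀ = 1.4594 rad = 83.62°.
Daylight = 2h₀/(2π) × 24.00 h = (1.4594/π) × 24.00 = 11.15 h.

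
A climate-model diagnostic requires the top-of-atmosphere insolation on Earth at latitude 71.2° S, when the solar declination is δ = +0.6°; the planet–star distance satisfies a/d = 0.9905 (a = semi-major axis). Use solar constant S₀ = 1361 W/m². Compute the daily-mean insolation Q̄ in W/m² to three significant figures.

Q̄ ≈ 130 W/m²

cos H₀ = −tan(-71.2°) tan(+0.600°) = 0.0308, H₀ = 1.5400 rad.
Bracket: H₀ sin φ sin δ + cos φ cos δ sin H₀ = 1.5400×-0.94665×0.01047 + 0.32227×0.99995×0.99953 = -0.015264 + 0.322102 = 0.306838.
Inverse-square distance factor (a/d)² = 0.9905² = 0.981090.
Q̄ = (S₀/π) × 0.981090 × [bracket] = (1361/π) × 0.981090 × 0.306838 = 130.4 W/m².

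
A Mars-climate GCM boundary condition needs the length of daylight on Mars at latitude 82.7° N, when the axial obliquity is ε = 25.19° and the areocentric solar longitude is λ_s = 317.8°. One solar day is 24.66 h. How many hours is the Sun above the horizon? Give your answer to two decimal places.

0.00 h

sin δ = sin 25.19° × sin 317.8° = -0.28590, so δ = -16.613°.
cos H₀ = −tan φ · tan δ = 2.3290 ≥ 1, so the Sun never rises (polar night) and H₀ = 0.
Daylight = 2H₀/(2π) × 24.66 h = (0.0000/π) × 24.66 = 0.00 h.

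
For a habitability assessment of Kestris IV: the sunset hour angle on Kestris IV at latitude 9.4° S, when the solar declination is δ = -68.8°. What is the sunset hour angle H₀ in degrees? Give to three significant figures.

cos H₀ = −tan φ · tan δ = −tan(-9.4°) × tan(-68.800°) = -0.4268, so H₀ = 2.0118 rad = 115.27°.

H₀ = 115°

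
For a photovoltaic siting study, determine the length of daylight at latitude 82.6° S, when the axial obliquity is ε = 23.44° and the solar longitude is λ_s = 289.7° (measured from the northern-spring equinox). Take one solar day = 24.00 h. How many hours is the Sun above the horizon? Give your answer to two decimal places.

24.00 h

Solar declination: sin δ = sin ε · sin λ_s = sin 23.44° × sin 289.7° = -0.37451, so δ = -21.994°.
Sunrise equation: cos H₀ = −tan φ · tan δ = -3.1099 ≤ −1, so the Sun never sets (polar day) and H₀ = π.
Daylight = 2H₀/(2π) × 24.00 h = (3.1416/π) × 24.00 = 24.00 h.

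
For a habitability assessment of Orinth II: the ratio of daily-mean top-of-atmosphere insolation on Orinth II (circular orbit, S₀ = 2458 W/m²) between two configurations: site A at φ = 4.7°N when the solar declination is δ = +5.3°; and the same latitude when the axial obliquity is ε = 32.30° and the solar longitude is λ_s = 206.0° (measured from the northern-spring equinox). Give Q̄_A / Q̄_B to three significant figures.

Q̄_A / Q̄_B ≈ 1.07

— Configuration A (φ=+4.7°):
cos H₀ = −tan(+4.7°) tan(+5.300°) = -0.0076, H₀ = 1.5784 rad.
Bracket: H₀ sin φ sin δ + cos φ cos δ sin H₀ = 1.5784×0.08194×0.09237 + 0.99664×0.99572×0.99997 = 0.011947 + 0.992345 = 1.004292.
Q̄ = (S₀/π) × [bracket] = (2458/π) × 1.004292 = 785.76 W/m².
— Configuration B (φ=+4.7°):
Solar declination: sin δ = sin ε · sin λ_s = sin 32.30° × sin 206.0° = -0.23424, so δ = -13.547°.
cos H₀ = −tan(+4.7°) tan(-13.547°) = 0.0198, H₀ = 1.5510 rad.
Bracket: H₀ sin φ sin δ + cos φ cos δ sin H₀ = 1.5510×0.08194×-0.23424 + 0.99664×0.97218×0.99980 = -0.029769 + 0.968720 = 0.938951.
Q̄ = (S₀/π) × [bracket] = (2458/π) × 0.938951 = 734.64 W/m².
Ratio Q̄_A / Q̄_B = 785.76 / 734.64 = 1.070.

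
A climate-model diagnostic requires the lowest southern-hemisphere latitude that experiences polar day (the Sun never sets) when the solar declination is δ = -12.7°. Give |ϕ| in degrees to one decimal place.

|ϕ| = 77.3°

Polar day requires cos h₀ = −tan ϕ tan δ ≤ −1, i.e. tan ϕ tan δ ≥ 1.
The boundary is |tan ϕ| · |tan δ| = 1, so |ϕ| = 90° − |δ| = 90° − 12.7° = 77.3° in the southern hemisphere.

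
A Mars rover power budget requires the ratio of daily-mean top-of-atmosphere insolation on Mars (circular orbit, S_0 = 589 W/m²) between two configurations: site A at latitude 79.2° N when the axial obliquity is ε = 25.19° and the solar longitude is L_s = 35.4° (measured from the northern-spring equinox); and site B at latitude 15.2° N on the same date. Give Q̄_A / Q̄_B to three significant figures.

— Configuration A (ϕ=+79.2°):
Solar declination: sin δ = sin ε · sin L_s = sin 25.19° × sin 35.4° = 0.24655, so δ = +14.274°.
cos h₀ = −tan(+79.2°) tan(+14.274°) = -1.3337 ≤ −1 ⇒ polar day, h₀ = π.
Bracket: h₀ sin ϕ sin δ + cos ϕ cos δ sin h₀ = 3.1416×0.98229×0.24655 + 0.18738×0.96913×0.00000 = 0.760844 + 0.000000 = 0.760844.
Q̄ = (S_0/π) × [bracket] = (589/π) × 0.760844 = 142.65 W/m².
— Configuration B (ϕ=+15.2°):
cos h₀ = −tan(+15.2°) tan(+14.274°) = -0.0691, h₀ = 1.6400 rad.
Bracket: h₀ sin ϕ sin δ + cos ϕ cos δ sin h₀ = 1.6400×0.26219×0.24655 + 0.96502×0.96913×0.99761 = 0.106014 + 0.932995 = 1.039009.
Q̄ = (S_0/π) × [bracket] = (589/π) × 1.039009 = 194.80 W/m².
Ratio Q̄_A / Q̄_B = 142.65 / 194.80 = 0.7323.

Q̄_A / Q̄_B ≈ 0.732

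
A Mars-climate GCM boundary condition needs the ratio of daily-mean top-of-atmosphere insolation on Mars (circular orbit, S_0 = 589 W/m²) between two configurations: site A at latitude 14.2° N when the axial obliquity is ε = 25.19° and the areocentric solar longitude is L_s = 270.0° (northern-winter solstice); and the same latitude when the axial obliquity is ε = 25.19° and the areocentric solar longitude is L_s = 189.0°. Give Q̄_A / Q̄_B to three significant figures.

— Configuration A (ϕ=+14.2°):
sin δ = sin 25.19° × sin 270.0° = -0.42562, so δ = -25.190°.
cos h₀ = −tan(+14.2°) tan(-25.190°) = 0.1190, h₀ = 1.4515 rad.
Bracket: h₀ sin ϕ sin δ + cos ϕ cos δ sin h₀ = 1.4515×0.24531×-0.42562 + 0.96945×0.90490×0.99289 = -0.151549 + 0.871018 = 0.719469.
Q̄ = (S_0/π) × [bracket] = (589/π) × 0.719469 = 134.89 W/m².
— Configuration B (ϕ=+14.2°):
sin δ = sin 25.19° × sin 189.0° = -0.06658, so δ = -3.818°.
cos h₀ = −tan(+14.2°) tan(-3.818°) = 0.0169, h₀ = 1.5539 rad.
Bracket: h₀ sin ϕ sin δ + cos ϕ cos δ sin h₀ = 1.5539×0.24531×-0.06658 + 0.96945×0.99778×0.99986 = -0.025379 + 0.967162 = 0.941783.
Q̄ = (S_0/π) × [bracket] = (589/π) × 0.941783 = 176.57 W/m².
Ratio Q̄_A / Q̄_B = 134.89 / 176.57 = 0.7639.

Q̄_A / Q̄_B ≈ 0.764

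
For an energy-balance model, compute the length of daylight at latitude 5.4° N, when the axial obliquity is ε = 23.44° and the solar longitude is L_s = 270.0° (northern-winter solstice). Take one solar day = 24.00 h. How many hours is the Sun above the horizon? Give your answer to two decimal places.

11.69 h

Solar declination: sin δ = sin ε · sin L_s = sin 23.44° × sin 270.0° = -0.39779, so δ = -23.440°.
cos h₀ = −tan ϕ · tan δ = −tan(+5.4°) × tan(-23.440°) = 0.0410, so h₀ = 1.5298 rad = 87.65°.
Daylight = 2h₀/(2π) × 24.00 h = (1.5298/π) × 24.00 = 11.69 h.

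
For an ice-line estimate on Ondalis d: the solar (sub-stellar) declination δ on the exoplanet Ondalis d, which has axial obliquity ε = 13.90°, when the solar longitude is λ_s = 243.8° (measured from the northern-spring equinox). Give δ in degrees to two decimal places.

sin δ = sin ε · sin λ_s = sin 13.90° × sin 243.8° = -0.215547.
δ = arcsin(-0.215547) = -12.45°.

δ = -12.45°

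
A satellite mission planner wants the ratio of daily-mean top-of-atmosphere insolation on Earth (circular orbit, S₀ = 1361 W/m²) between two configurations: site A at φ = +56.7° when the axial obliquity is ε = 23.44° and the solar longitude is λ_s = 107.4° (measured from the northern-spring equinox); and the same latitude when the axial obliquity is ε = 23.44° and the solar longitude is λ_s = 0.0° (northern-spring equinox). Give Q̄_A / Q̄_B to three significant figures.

— Configuration A (φ=+56.7°):
Solar declination: sin δ = sin ε · sin λ_s = sin 23.44° × sin 107.4° = 0.37959, so δ = +22.308°.
cos H₀ = −tan(+56.7°) tan(+22.308°) = -0.6246, H₀ = 2.2454 rad.
Bracket: H₀ sin φ sin δ + cos φ cos δ sin H₀ = 2.2454×0.83581×0.37959 + 0.54902×0.92516×0.78093 = 0.712387 + 0.396659 = 1.109046.
Q̄ = (S₀/π) × [bracket] = (1361/π) × 1.109046 = 480.46 W/m².
— Configuration B (φ=+56.7°):
Solar declination: sin δ = sin ε · sin λ_s = sin 23.44° × sin 0.0° = 0.00000, so δ = +0.000°.
cos H₀ = −tan(+56.7°) tan(+0.000°) = -0.0000, H₀ = 1.5708 rad.
Bracket: H₀ sin φ sin δ + cos φ cos δ sin H₀ = 1.5708×0.83581×0.00000 + 0.54902×1.00000×1.00000 = 0.000000 + 0.549020 = 0.549020.
Q̄ = (S₀/π) × [bracket] = (1361/π) × 0.549020 = 237.85 W/m².
Ratio Q̄_A / Q̄_B = 480.46 / 237.85 = 2.020.

Q̄_A / Q̄_B ≈ 2.02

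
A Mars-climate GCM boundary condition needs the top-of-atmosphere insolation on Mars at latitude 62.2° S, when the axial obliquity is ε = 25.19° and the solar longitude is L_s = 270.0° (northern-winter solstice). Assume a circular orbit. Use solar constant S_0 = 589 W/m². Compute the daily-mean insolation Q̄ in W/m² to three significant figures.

Q̄ ≈ 224 W/m²

Solar declination: sin δ = sin ε · sin L_s = sin 25.19° × sin 270.0° = -0.42562, so δ = -25.190°.
cos h₀ = −tan(-62.2°) tan(-25.190°) = -0.8921, h₀ = 2.6728 rad.
Bracket: h₀ sin ϕ sin δ + cos ϕ cos δ sin h₀ = 2.6728×-0.88458×-0.42562 + 0.46639×0.90490×0.45184 = 1.006296 + 0.190693 = 1.196989.
Q̄ = (S_0/π) × [bracket] = (589/π) × 1.196989 = 224.4 W/m².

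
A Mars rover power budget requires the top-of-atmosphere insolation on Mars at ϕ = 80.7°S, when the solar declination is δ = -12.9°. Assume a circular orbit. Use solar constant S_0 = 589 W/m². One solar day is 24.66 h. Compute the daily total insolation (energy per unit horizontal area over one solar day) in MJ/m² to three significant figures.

11.5 MJ/m²

cos h₀ = −tan(-80.7°) tan(-12.900°) = -1.3986 ≤ −1 ⇒ polar day, h₀ = π.
Bracket: h₀ sin ϕ sin δ + cos ϕ cos δ sin h₀ = 3.1416×-0.98686×-0.22325 + 0.16160×0.97476×0.00000 = 0.692146 + 0.000000 = 0.692146.
Q̄ = (S_0/π) × [bracket] = (589/π) × 0.692146 = 129.77 W/m².
Daily total = Q̄ × 24.66 h × 3600 s/h = 129.77 × 24.66 × 3600 / 10⁶ = 11.52 MJ/m².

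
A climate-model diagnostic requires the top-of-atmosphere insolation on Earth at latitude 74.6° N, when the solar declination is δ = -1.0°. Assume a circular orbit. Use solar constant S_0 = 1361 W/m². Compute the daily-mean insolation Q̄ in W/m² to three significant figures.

cos h₀ = −tan(+74.6°) tan(-1.000°) = 0.0634, h₀ = 1.5074 rad.
Bracket: h₀ sin ϕ sin δ + cos ϕ cos δ sin h₀ = 1.5074×0.96410×-0.01745 + 0.26556×0.99985×0.99799 = -0.025360 + 0.264986 = 0.239626.
Q̄ = (S_0/π) × [bracket] = (1361/π) × 0.239626 = 103.8 W/m².

Q̄ ≈ 104 W/m²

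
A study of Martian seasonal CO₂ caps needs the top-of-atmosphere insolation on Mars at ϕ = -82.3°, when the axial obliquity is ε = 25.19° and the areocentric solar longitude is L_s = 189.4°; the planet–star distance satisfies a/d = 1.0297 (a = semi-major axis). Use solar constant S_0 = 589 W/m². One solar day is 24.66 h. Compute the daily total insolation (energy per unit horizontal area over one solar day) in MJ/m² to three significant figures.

sin δ = sin 25.19° × sin 189.4° = -0.06952, so δ = -3.986°.
cos h₀ = −tan(-82.3°) tan(-3.986°) = -0.5154, h₀ = 2.1123 rad.
Bracket: h₀ sin ϕ sin δ + cos ϕ cos δ sin h₀ = 2.1123×-0.99098×-0.06952 + 0.13399×0.99758×0.85696 = 0.145523 + 0.114546 = 0.260069.
Inverse-square distance factor (a/d)² = 1.0297² = 1.060282.
Q̄ = (S_0/π) × 1.060282 × [bracket] = (589/π) × 1.060282 × 0.260069 = 51.698 W/m².
Daily total = Q̄ × 24.66 h × 3600 s/h = 51.698 × 24.66 × 3600 / 10⁶ = 4.590 MJ/m².

4.59 MJ/m²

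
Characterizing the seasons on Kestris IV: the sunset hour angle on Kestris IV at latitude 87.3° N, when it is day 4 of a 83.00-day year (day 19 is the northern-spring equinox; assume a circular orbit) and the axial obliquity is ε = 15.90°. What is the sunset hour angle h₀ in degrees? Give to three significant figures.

Solar longitude: L_s = 360° × (4 − 19)/83.00 = -65.060°, i.e. -65.060° + 360° = 294.940°.
sin δ = sin 15.90° × sin 294.940° = -0.24841, so δ = -14.384°.
cos h₀ = −tan ϕ · tan δ = 5.4380 ≥ 1, so the host star never rises (polar night) and h₀ = 0.

h₀ = 0.00°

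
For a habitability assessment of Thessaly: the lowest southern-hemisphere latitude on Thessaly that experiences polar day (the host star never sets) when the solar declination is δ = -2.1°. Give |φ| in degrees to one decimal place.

|φ| = 87.9°

Polar day requires cos H₀ = −tan φ tan δ ≤ −1, i.e. tan φ tan δ ≥ 1.
The boundary is |tan φ| · |tan δ| = 1, so |φ| = 90° − |δ| = 90° − 2.1° = 87.9° in the southern hemisphere.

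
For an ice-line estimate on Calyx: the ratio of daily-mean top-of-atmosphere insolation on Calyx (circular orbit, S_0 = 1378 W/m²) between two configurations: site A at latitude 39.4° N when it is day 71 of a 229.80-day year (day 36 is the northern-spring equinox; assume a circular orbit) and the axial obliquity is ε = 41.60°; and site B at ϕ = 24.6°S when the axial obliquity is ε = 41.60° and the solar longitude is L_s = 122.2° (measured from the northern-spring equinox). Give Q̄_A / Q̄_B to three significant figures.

— Configuration A (ϕ=+39.4°):
Solar longitude: L_s = 360° × (71 − 36)/229.80 = 54.830°.
sin δ = sin 41.60° × sin 54.830° = 0.54273, so δ = +32.869°.
cos h₀ = −tan(+39.4°) tan(+32.869°) = -0.5308, h₀ = 2.1303 rad.
Bracket: h₀ sin ϕ sin δ + cos ϕ cos δ sin h₀ = 2.1303×0.63473×0.54273 + 0.77273×0.83991×0.84751 = 0.733861 + 0.550054 = 1.283915.
Q̄ = (S_0/π) × [bracket] = (1378/π) × 1.283915 = 563.16 W/m².
— Configuration B (ϕ=-24.6°):
Solar declination: sin δ = sin ε · sin L_s = sin 41.60° × sin 122.2° = 0.56181, so δ = +34.181°.
cos h₀ = −tan(-24.6°) tan(+34.181°) = 0.3109, h₀ = 1.2546 rad.
Bracket: h₀ sin ϕ sin δ + cos ϕ cos δ sin h₀ = 1.2546×-0.41628×0.56181 + 0.90924×0.82727×0.95043 = -0.293414 + 0.714901 = 0.421487.
Q̄ = (S_0/π) × [bracket] = (1378/π) × 0.421487 = 184.88 W/m².
Ratio Q̄_A / Q̄_B = 563.16 / 184.88 = 3.046.

Q̄_A / Q̄_B ≈ 3.05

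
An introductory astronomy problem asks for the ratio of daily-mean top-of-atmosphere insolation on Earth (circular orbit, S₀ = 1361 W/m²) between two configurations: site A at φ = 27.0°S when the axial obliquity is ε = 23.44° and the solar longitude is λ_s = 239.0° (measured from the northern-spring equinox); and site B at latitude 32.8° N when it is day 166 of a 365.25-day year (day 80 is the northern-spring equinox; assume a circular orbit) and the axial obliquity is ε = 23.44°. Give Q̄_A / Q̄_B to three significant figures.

Q̄_A / Q̄_B ≈ 0.962

— Configuration A (φ=-27.0°):
Solar declination: sin δ = sin ε · sin λ_s = sin 23.44° × sin 239.0° = -0.34097, so δ = -19.936°.
cos H₀ = −tan(-27.0°) tan(-19.936°) = -0.1848, H₀ = 1.7567 rad.
Bracket: H₀ sin φ sin δ + cos φ cos δ sin H₀ = 1.7567×-0.45399×-0.34097 + 0.89101×0.94007×0.98277 = 0.271932 + 0.823180 = 1.095112.
Q̄ = (S₀/π) × [bracket] = (1361/π) × 1.095112 = 474.42 W/m².
— Configuration B (φ=+32.8°):
Solar longitude: λ_s = 360° × (166 − 80)/365.25 = 84.764°.
sin δ = sin 23.44° × sin 84.764° = 0.39613, so δ = +23.336°.
cos H₀ = −tan(+32.8°) tan(+23.336°) = -0.2780, H₀ = 1.8525 rad.
Bracket: H₀ sin φ sin δ + cos φ cos δ sin H₀ = 1.8525×0.54171×0.39613 + 0.84057×0.91820×0.96057 = 0.397523 + 0.741379 = 1.138902.
Q̄ = (S₀/π) × [bracket] = (1361/π) × 1.138902 = 493.39 W/m².
Ratio Q̄_A / Q̄_B = 474.42 / 493.39 = 0.9616.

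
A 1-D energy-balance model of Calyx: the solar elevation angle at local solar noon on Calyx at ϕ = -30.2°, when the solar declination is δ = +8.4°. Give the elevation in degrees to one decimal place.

51.4°

At local noon the hour angle is zero, so the zenith angle equals |ϕ − δ| = |-30.2° − (+8.400°)| = 38.600°.
Elevation = 90° − 38.600° = 51.4°.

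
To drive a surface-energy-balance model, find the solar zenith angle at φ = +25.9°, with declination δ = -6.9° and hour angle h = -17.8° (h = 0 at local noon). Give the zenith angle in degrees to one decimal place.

θ_z = 37.1°

cos θ_z = sin φ sin δ + cos φ cos δ cos h = -0.052476 + 0.850292 = 0.797816.
θ_z = arccos(0.797816) = 37.1°.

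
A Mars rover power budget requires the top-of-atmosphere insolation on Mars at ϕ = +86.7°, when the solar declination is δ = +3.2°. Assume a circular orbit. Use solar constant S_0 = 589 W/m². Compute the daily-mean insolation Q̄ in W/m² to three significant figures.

cos h₀ = −tan(+86.7°) tan(+3.200°) = -0.9696, h₀ = 2.8945 rad.
Bracket: h₀ sin ϕ sin δ + cos ϕ cos δ sin h₀ = 2.8945×0.99834×0.05582 + 0.05756×0.99844×0.24457 = 0.161303 + 0.014055 = 0.175358.
Q̄ = (S_0/π) × [bracket] = (589/π) × 0.175358 = 32.88 W/m².

Q̄ ≈ 32.9 W/m²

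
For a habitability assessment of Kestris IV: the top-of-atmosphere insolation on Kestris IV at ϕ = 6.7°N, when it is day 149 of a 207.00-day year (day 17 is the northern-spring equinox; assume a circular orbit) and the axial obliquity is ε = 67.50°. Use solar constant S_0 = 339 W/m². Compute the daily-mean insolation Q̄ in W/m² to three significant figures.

Q̄ ≈ 62.8 W/m²

Solar longitude: L_s = 360° × (149 − 17)/207.00 = 229.565°.
sin δ = sin 67.50° × sin 229.565° = -0.70321, so δ = -44.685°.
cos h₀ = −tan(+6.7°) tan(-44.685°) = 0.1162, h₀ = 1.4543 rad.
Bracket: h₀ sin ϕ sin δ + cos ϕ cos δ sin h₀ = 1.4543×0.11667×-0.70321 + 0.99317×0.71099×0.99323 = -0.119316 + 0.701353 = 0.582037.
Q̄ = (S_0/π) × [bracket] = (339/π) × 0.582037 = 62.81 W/m².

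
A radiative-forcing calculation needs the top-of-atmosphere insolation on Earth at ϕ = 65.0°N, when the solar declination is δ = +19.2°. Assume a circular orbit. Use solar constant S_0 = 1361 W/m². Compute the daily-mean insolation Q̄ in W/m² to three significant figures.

Q̄ ≈ 427 W/m²

cos h₀ = −tan(+65.0°) tan(+19.200°) = -0.7468, h₀ = 2.4140 rad.
Bracket: h₀ sin ϕ sin δ + cos ϕ cos δ sin h₀ = 2.4140×0.90631×0.32887 + 0.42262×0.94438×0.66505 = 0.719512 + 0.265431 = 0.984943.
Q̄ = (S_0/π) × [bracket] = (1361/π) × 0.984943 = 426.7 W/m².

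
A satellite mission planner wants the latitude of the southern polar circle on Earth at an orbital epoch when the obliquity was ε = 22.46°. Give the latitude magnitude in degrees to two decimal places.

67.54°

The polar circle is the lowest latitude that experiences at least one full rotation of continuous darkness at the northern-summer solstice; it lies at |ϕ| = 90° − ε = 90° − 22.46° = 67.54°.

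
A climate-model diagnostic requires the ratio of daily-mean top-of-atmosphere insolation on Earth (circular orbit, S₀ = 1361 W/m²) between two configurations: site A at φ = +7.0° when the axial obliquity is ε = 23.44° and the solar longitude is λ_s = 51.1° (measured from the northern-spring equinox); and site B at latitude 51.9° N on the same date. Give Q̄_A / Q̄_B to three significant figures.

Q̄_A / Q̄_B ≈ 0.983

— Configuration A (φ=+7.0°):
Solar declination: sin δ = sin ε · sin λ_s = sin 23.44° × sin 51.1° = 0.30958, so δ = +18.034°.
cos H₀ = −tan(+7.0°) tan(+18.034°) = -0.0400, H₀ = 1.6108 rad.
Bracket: H₀ sin φ sin δ + cos φ cos δ sin H₀ = 1.6108×0.12187×0.30958 + 0.99255×0.95087×0.99920 = 0.060773 + 0.943031 = 1.003804.
Q̄ = (S₀/π) × [bracket] = (1361/π) × 1.003804 = 434.87 W/m².
— Configuration B (φ=+51.9°):
cos H₀ = −tan(+51.9°) tan(+18.034°) = -0.4152, H₀ = 1.9990 rad.
Bracket: H₀ sin φ sin δ + cos φ cos δ sin H₀ = 1.9990×0.78694×0.30958 + 0.61704×0.95087×0.90972 = 0.486998 + 0.533755 = 1.020753.
Q̄ = (S₀/π) × [bracket] = (1361/π) × 1.020753 = 442.21 W/m².
Ratio Q̄_A / Q̄_B = 434.87 / 442.21 = 0.9834.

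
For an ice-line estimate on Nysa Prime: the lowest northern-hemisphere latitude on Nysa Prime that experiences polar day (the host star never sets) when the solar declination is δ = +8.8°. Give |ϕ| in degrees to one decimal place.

|ϕ| = 81.2°

Polar day requires cos h₀ = −tan ϕ tan δ ≤ −1, i.e. tan ϕ tan δ ≥ 1.
The boundary is |tan ϕ| · |tan δ| = 1, so |ϕ| = 90° − |δ| = 90° − 8.8° = 81.2° in the northern hemisphere.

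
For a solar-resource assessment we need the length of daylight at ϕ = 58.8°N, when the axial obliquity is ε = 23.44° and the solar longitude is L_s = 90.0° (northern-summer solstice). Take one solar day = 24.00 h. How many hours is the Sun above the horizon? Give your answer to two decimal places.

18.10 h

Solar declination: sin δ = sin ε · sin L_s = sin 23.44° × sin 90.0° = 0.39779, so δ = +23.440°.
cos h₀ = −tan ϕ · tan δ = −tan(+58.8°) × tan(+23.440°) = -0.7159, so h₀ = 2.3687 rad = 135.72°.
Daylight = 2h₀/(2π) × 24.00 h = (2.3687/π) × 24.00 = 18.10 h.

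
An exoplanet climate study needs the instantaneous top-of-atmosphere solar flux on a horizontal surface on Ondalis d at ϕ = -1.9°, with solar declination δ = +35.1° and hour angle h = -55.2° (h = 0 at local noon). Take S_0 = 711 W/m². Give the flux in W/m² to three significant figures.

318 W/m²

cos θ_z = sin ϕ sin δ + cos ϕ cos δ cos h = -0.019064 + 0.466672 = 0.447608.
Flux = S_0 · cos θ_z = 711 × 0.447608 = 318.2 W/m².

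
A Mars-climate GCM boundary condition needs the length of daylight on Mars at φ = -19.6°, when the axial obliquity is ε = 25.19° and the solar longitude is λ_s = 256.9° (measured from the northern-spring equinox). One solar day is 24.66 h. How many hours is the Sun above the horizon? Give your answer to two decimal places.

Solar declination: sin δ = sin ε · sin λ_s = sin 25.19° × sin 256.9° = -0.41454, so δ = -24.491°.
cos H₀ = −tan φ · tan δ = −tan(-19.6°) × tan(-24.491°) = -0.1622, so H₀ = 1.7337 rad = 99.34°.
Daylight = 2H₀/(2π) × 24.66 h = (1.7337/π) × 24.66 = 13.61 h.

13.61 h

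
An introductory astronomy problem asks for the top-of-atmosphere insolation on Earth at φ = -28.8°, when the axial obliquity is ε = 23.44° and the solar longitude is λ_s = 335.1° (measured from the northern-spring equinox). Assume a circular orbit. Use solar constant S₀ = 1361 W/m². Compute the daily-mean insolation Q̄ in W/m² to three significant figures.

Solar declination: sin δ = sin ε · sin λ_s = sin 23.44° × sin 335.1° = -0.16748, so δ = -9.642°.
cos H₀ = −tan(-28.8°) tan(-9.642°) = -0.0934, H₀ = 1.6643 rad.
Bracket: H₀ sin φ sin δ + cos φ cos δ sin H₀ = 1.6643×-0.48175×-0.16748 + 0.87631×0.98587×0.99563 = 0.134282 + 0.860152 = 0.994434.
Q̄ = (S₀/π) × [bracket] = (1361/π) × 0.994434 = 430.8 W/m².

Q̄ ≈ 431 W/m²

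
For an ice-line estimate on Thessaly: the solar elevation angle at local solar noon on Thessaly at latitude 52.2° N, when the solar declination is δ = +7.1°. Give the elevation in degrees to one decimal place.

At local noon the hour angle is zero, so the zenith angle equals |φ − δ| = |+52.2° − (+7.100°)| = 45.100°.
Elevation = 90° − 45.100° = 44.9°.

44.9°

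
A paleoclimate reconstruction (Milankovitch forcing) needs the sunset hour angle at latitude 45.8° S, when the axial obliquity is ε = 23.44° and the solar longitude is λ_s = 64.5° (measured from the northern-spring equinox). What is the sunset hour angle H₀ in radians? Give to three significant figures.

H₀ = 1.16 rad

Solar declination: sin δ = sin ε · sin λ_s = sin 23.44° × sin 64.5° = 0.35904, so δ = +21.041°.
cos H₀ = −tan φ · tan δ = −tan(-45.8°) × tan(+21.041°) = 0.3956, so H₀ = 1.1641 rad = 66.70°.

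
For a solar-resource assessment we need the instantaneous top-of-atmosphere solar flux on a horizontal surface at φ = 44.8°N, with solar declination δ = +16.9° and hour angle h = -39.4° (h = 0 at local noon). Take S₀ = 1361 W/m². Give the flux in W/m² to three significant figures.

993 W/m²

cos θ_z = sin φ sin δ + cos φ cos δ cos h = 0.204839 + 0.524630 = 0.729469.
Flux = S₀ · cos θ_z = 1361 × 0.729469 = 992.8 W/m².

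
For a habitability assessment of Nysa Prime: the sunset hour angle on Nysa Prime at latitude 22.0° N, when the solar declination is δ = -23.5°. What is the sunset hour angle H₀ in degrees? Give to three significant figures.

H₀ = 79.9°

cos H₀ = −tan φ · tan δ = −tan(+22.0°) × tan(-23.500°) = 0.1757, so H₀ = 1.3942 rad = 79.88°.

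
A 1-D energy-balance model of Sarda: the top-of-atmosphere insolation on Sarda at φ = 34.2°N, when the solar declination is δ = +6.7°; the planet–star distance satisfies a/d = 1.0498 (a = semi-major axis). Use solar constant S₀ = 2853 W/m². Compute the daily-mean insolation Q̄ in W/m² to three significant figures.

cos H₀ = −tan(+34.2°) tan(+6.700°) = -0.0798, H₀ = 1.6507 rad.
Bracket: H₀ sin φ sin δ + cos φ cos δ sin H₀ = 1.6507×0.56208×0.11667 + 0.82708×0.99317×0.99681 = 0.108249 + 0.818811 = 0.927060.
Inverse-square distance factor (a/d)² = 1.0498² = 1.102080.
Q̄ = (S₀/π) × 1.102080 × [bracket] = (2853/π) × 1.102080 × 0.927060 = 927.8 W/m².

Q̄ ≈ 928 W/m²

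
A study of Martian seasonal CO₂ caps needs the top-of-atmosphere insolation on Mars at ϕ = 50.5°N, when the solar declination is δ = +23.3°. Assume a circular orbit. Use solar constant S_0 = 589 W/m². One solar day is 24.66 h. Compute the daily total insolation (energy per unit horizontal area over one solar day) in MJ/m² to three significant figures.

19.1 MJ/m²

cos h₀ = −tan(+50.5°) tan(+23.300°) = -0.5224, h₀ = 2.1205 rad.
Bracket: h₀ sin ϕ sin δ + cos ϕ cos δ sin h₀ = 2.1205×0.77162×0.39555 + 0.63608×0.91845×0.85267 = 0.647207 + 0.498136 = 1.145343.
Q̄ = (S_0/π) × [bracket] = (589/π) × 1.145343 = 214.73 W/m².
Daily total = Q̄ × 24.66 h × 3600 s/h = 214.73 × 24.66 × 3600 / 10⁶ = 19.06 MJ/m².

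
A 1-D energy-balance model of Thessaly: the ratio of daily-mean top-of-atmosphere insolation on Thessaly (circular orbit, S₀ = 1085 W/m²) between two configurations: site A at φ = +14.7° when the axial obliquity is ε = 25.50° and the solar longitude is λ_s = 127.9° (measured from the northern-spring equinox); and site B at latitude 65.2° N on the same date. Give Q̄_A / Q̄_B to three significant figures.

— Configuration A (φ=+14.7°):
Solar declination: sin δ = sin ε · sin λ_s = sin 25.50° × sin 127.9° = 0.33971, so δ = +19.859°.
cos H₀ = −tan(+14.7°) tan(+19.859°) = -0.0948, H₀ = 1.6657 rad.
Bracket: H₀ sin φ sin δ + cos φ cos δ sin H₀ = 1.6657×0.25376×0.33971 + 0.96727×0.94053×0.99550 = 0.143591 + 0.905653 = 1.049244.
Q̄ = (S₀/π) × [bracket] = (1085/π) × 1.049244 = 362.37 W/m².
— Configuration B (φ=+65.2°):
cos H₀ = −tan(+65.2°) tan(+19.859°) = -0.7817, H₀ = 2.4682 rad.
Bracket: H₀ sin φ sin δ + cos φ cos δ sin H₀ = 2.4682×0.90778×0.33971 + 0.41945×0.94053×0.62367 = 0.761148 + 0.246041 = 1.007189.
Q̄ = (S₀/π) × [bracket] = (1085/π) × 1.007189 = 347.85 W/m².
Ratio Q̄_A / Q̄_B = 362.37 / 347.85 = 1.042.

Q̄_A / Q̄_B ≈ 1.04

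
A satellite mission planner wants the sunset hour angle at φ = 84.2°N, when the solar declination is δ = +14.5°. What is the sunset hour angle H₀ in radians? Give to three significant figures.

H₀ = 3.14 rad

Sunrise equation: cos H₀ = −tan φ · tan δ = -2.5460 ≤ −1, so the Sun never sets (polar day) and H₀ = π.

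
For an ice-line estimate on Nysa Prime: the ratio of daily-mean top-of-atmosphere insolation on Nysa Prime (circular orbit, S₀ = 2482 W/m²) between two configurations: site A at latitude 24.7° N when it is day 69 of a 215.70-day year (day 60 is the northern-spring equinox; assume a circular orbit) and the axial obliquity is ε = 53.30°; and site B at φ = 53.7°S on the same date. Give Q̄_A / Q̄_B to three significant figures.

Q̄_A / Q̄_B ≈ 3.02

— Configuration A (φ=+24.7°):
Solar longitude: λ_s = 360° × (69 − 60)/215.70 = 15.021°.
sin δ = sin 53.30° × sin 15.021° = 0.20780, so δ = +11.993°.
cos H₀ = −tan(+24.7°) tan(+11.993°) = -0.0977, H₀ = 1.6687 rad.
Bracket: H₀ sin φ sin δ + cos φ cos δ sin H₀ = 1.6687×0.41787×0.20780 + 0.90851×0.97817×0.99522 = 0.144899 + 0.884429 = 1.029328.
Q̄ = (S₀/π) × [bracket] = (2482/π) × 1.029328 = 813.22 W/m².
— Configuration B (φ=-53.7°):
cos H₀ = −tan(-53.7°) tan(+11.993°) = 0.2892, H₀ = 1.2774 rad.
Bracket: H₀ sin φ sin δ + cos φ cos δ sin H₀ = 1.2774×-0.80593×0.20780 + 0.59201×0.97817×0.95727 = -0.213929 + 0.554342 = 0.340413.
Q̄ = (S₀/π) × [bracket] = (2482/π) × 0.340413 = 268.94 W/m².
Ratio Q̄_A / Q̄_B = 813.22 / 268.94 = 3.024.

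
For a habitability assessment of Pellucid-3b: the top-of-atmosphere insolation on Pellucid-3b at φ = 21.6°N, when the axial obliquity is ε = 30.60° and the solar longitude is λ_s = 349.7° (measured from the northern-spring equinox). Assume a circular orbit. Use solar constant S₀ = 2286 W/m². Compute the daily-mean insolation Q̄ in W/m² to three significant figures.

Solar declination: sin δ = sin ε · sin λ_s = sin 30.60° × sin 349.7° = -0.09102, so δ = -5.222°.
cos H₀ = −tan(+21.6°) tan(-5.222°) = 0.0362, H₀ = 1.5346 rad.
Bracket: H₀ sin φ sin δ + cos φ cos δ sin H₀ = 1.5346×0.36812×-0.09102 + 0.92978×0.99585×0.99935 = -0.051419 + 0.925320 = 0.873901.
Q̄ = (S₀/π) × [bracket] = (2286/π) × 0.873901 = 635.9 W/m².

Q̄ ≈ 636 W/m²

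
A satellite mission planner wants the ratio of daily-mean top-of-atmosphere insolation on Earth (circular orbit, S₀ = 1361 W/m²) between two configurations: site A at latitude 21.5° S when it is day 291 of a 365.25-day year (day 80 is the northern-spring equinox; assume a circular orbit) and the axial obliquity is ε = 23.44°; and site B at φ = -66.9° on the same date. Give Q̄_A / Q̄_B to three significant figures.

— Configuration A (φ=-21.5°):
Solar longitude: λ_s = 360° × (291 − 80)/365.25 = 207.967°.
sin δ = sin 23.44° × sin 207.967° = -0.18655, so δ = -10.751°.
cos H₀ = −tan(-21.5°) tan(-10.751°) = -0.0748, H₀ = 1.6457 rad.
Bracket: H₀ sin φ sin δ + cos φ cos δ sin H₀ = 1.6457×-0.36650×-0.18655 + 0.93042×0.98245×0.99720 = 0.112517 + 0.911532 = 1.024049.
Q̄ = (S₀/π) × [bracket] = (1361/π) × 1.024049 = 443.64 W/m².
— Configuration B (φ=-66.9°):
cos H₀ = −tan(-66.9°) tan(-10.751°) = -0.4452, H₀ = 2.0322 rad.
Bracket: H₀ sin φ sin δ + cos φ cos δ sin H₀ = 2.0322×-0.91982×-0.18655 + 0.39234×0.98245×0.89544 = 0.348710 + 0.345151 = 0.693861.
Q̄ = (S₀/π) × [bracket] = (1361/π) × 0.693861 = 300.59 W/m².
Ratio Q̄_A / Q̄_B = 443.64 / 300.59 = 1.476.

Q̄_A / Q̄_B ≈ 1.48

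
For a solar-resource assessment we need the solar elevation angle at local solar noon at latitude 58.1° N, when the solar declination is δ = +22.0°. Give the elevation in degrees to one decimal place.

53.9°

At local noon the hour angle is zero, so the zenith angle equals |ϕ − δ| = |+58.1° − (+22.000°)| = 36.100°.
Elevation = 90° − 36.100° = 53.9°.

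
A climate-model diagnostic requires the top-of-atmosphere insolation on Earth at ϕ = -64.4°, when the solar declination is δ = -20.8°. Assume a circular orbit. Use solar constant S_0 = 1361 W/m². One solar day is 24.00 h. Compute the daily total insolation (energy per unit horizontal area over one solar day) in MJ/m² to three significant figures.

39.0 MJ/m²

cos h₀ = −tan(-64.4°) tan(-20.800°) = -0.7928, h₀ = 2.4862 rad.
Bracket: h₀ sin ϕ sin δ + cos ϕ cos δ sin h₀ = 2.4862×-0.90183×-0.35511 + 0.43209×0.93483×0.60943 = 0.796203 + 0.246167 = 1.042370.
Q̄ = (S_0/π) × [bracket] = (1361/π) × 1.042370 = 451.58 W/m².
Daily total = Q̄ × 24.00 h × 3600 s/h = 451.58 × 24.00 × 3600 / 10⁶ = 39.02 MJ/m².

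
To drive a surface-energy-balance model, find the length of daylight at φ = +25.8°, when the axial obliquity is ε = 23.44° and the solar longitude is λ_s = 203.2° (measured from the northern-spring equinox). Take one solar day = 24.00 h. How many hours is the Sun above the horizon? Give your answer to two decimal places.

11.41 h

Solar declination: sin δ = sin ε · sin λ_s = sin 23.44° × sin 203.2° = -0.15671, so δ = -9.016°.
cos H₀ = −tan φ · tan δ = −tan(+25.8°) × tan(-9.016°) = 0.0767, so H₀ = 1.4940 rad = 85.60°.
Daylight = 2H₀/(2π) × 24.00 h = (1.4940/π) × 24.00 = 11.41 h.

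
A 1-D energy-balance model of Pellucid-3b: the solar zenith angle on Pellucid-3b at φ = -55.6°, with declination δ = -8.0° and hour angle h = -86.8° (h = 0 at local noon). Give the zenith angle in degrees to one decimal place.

θ_z = 81.6°

cos θ_z = sin φ sin δ + cos φ cos δ cos h = 0.114834 + 0.031230 = 0.146064.
θ_z = arccos(0.146064) = 81.6°.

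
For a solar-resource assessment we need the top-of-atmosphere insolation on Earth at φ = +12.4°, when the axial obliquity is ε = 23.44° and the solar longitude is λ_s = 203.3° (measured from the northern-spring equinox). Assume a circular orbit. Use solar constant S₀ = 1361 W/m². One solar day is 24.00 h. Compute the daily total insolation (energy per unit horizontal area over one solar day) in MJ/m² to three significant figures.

Solar declination: sin δ = sin ε · sin λ_s = sin 23.44° × sin 203.3° = -0.15734, so δ = -9.053°.
cos H₀ = −tan(+12.4°) tan(-9.053°) = 0.0350, H₀ = 1.5358 rad.
Bracket: H₀ sin φ sin δ + cos φ cos δ sin H₀ = 1.5358×0.21474×-0.15734 + 0.97667×0.98754×0.99939 = -0.051890 + 0.963912 = 0.912022.
Q̄ = (S₀/π) × [bracket] = (1361/π) × 0.912022 = 395.11 W/m².
Daily total = Q̄ × 24.00 h × 3600 s/h = 395.11 × 24.00 × 3600 / 10⁶ = 34.14 MJ/m².

34.1 MJ/m²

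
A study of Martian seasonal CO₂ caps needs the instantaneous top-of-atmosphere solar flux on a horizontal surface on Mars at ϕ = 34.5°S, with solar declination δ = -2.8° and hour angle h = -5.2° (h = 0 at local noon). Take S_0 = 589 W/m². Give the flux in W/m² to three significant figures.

499 W/m²

cos θ_z = sin ϕ sin δ + cos ϕ cos δ cos h = 0.027669 + 0.819755 = 0.847424.
Flux = S_0 · cos θ_z = 589 × 0.847424 = 499.1 W/m².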